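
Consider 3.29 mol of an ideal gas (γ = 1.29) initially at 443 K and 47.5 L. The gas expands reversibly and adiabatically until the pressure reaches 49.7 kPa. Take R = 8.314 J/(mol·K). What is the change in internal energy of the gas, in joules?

-12900 J

P₁ = nRT₁/V₁ = 3.29×8.314×443/47.5 = 255 kPa.
Adiabatic: T₂/T₁ = (P₂/P₁)^((γ−1)/γ) ⇒ T₂ = 443×(0.195)^0.225 = 307 K; V₂ = 169 L.
For an ideal gas ΔU = nCvΔT with Cv = R/(γ−1) = 28.7 J/(mol·K).
ΔU = 3.29×28.7×(307−443) = -12900 J.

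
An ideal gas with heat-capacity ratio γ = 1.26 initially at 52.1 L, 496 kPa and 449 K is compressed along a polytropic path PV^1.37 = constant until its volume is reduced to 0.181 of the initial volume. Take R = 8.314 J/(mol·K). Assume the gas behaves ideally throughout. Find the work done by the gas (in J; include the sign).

n = P₁V₁/(RT₁) = 496×52.1/(8.314×449) = 6.92 mol.
Polytropic n=1.37: T₂ = T₁(V₁/V₂)^(n−1) = 449×(5.52)^0.37 = 845 K; P₂ = P₁(V₁/V₂)^n = 5160 kPa.
W = (P₁V₁−P₂V₂)/(n−1) = (496×52.1−5160×9.43)/0.37 = -61600 J.

-61600 J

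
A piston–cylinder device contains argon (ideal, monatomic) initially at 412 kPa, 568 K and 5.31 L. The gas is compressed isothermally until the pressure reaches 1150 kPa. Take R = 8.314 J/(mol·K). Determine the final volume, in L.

1.90 L

Isothermal: T stays 568 K; PV = const ⇒ V₂ = 1.90 L, P₂ = 1150 kPa.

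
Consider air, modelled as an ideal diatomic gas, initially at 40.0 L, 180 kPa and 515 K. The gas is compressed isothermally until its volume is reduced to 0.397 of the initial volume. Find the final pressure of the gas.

Isothermal: T stays 515 K; PV = const ⇒ V₂ = 15.9 L, P₂ = 453 kPa.

453 kPa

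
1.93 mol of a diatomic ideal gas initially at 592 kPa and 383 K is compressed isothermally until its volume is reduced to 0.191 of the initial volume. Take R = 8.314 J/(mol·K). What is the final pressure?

3100 kPa

V₁ = nRT₁/P₁ = 1.93×8.314×383/592 = 10.4 L.
Isothermal: T stays 383 K; PV = const ⇒ V₂ = 1.98 L, P₂ = 3100 kPa.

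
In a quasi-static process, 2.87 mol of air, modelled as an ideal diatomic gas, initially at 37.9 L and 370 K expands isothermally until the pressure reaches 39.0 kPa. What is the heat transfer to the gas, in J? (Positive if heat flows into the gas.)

15800 J

P₁ = nRT₁/V₁ = 2.87×8.314×370/37.9 = 233 kPa.
Isothermal: T stays 370 K; PV = const ⇒ V₂ = 226 L, P₂ = 39.0 kPa.
ΔU = 0 (ideal gas, T constant).
W = nRT ln(V₂/V₁) = 2.87×8.314×370×ln(5.97) = 15800 J.
Q = ΔU + W = 15800 J.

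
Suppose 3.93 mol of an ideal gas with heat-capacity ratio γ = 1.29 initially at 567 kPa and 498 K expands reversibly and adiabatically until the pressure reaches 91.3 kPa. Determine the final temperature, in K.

V₁ = nRT₁/P₁ = 3.93×8.314×498/567 = 28.7 L.
Adiabatic: T₂/T₁ = (P₂/P₁)^((γ−1)/γ) ⇒ T₂ = 498×(0.161)^0.225 = 330 K; V₂ = 118 L.

330 K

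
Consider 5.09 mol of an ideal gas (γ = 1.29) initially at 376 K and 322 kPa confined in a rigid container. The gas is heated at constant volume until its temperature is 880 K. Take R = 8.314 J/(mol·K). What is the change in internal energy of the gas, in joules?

V₁ = nRT₁/P₁ = 5.09×8.314×376/322 = 49.4 L.
Isochoric: V stays 49.4 L; P/T = const ⇒ T₂ = 880 K, P₂ = 754 kPa.
For an ideal gas ΔU = nCvΔT with Cv = R/(γ−1) = 28.7 J/(mol·K).
ΔU = 5.09×28.7×(880−376) = 73500 J.

73500 J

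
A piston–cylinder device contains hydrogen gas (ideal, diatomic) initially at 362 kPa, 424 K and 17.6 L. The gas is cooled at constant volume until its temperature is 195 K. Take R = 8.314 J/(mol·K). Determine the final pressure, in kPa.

Isochoric: V stays 17.6 L; P/T = const ⇒ T₂ = 195 K, P₂ = 166 kPa.

166 kPa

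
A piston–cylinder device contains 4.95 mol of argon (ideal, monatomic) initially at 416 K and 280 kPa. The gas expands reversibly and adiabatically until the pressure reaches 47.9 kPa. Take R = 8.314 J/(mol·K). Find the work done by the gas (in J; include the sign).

V₁ = nRT₁/P₁ = 4.95×8.314×416/280 = 61.1 L.
Adiabatic: T₂/T₁ = (P₂/P₁)^((γ−1)/γ) ⇒ T₂ = 416×(0.171)^0.400 = 205 K; V₂ = 176 L.
ΔU = nCvΔT = 4.95×12.5×(205−416) = -13000 J.
Q = 0 for an adiabatic process, so W = −ΔU = 13000 J.

13000 J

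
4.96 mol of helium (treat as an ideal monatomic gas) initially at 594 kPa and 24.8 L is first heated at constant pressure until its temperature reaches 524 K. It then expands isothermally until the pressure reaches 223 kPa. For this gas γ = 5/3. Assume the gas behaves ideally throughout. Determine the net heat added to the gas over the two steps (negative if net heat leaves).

38400 J

T₁ = P₁V₁/(nR) = 594×24.8/(4.96×8.314) = 357 K.
Step 1 — Isobaric: P stays 594 kPa; V/T = const ⇒ T₂ = 524 K, V₂ = 36.4 L.
W = PΔV = 594×(36.4−24.8) kPa·L = 6880 J.
ΔU = nCvΔT = 4.96×12.5×(524−357) = 10300 J.
Q = ΔU + W = nCpΔT = 17200 J.
State after step 1: P = 594 kPa, V = 36.4 L, T = 524 K.
Step 2 — Isothermal: T stays 524 K; PV = const ⇒ V₂ = 96.9 L, P₂ = 223 kPa.
ΔU = 0 (ideal gas, T constant).
W = nRT ln(V₂/V₁) = 4.96×8.314×524×ln(2.66) = 21200 J.
Q = ΔU + W = 21200 J.
Net over both steps: W = 28000 J, Q = 38400 J, ΔU = 10300 J.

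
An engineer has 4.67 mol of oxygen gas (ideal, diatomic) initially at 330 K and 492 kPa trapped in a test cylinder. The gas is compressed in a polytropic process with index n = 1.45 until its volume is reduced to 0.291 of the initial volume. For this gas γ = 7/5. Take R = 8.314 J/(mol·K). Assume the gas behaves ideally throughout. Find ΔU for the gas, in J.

23800 J

V₁ = nRT₁/P₁ = 4.67×8.314×330/492 = 26.0 L.
Polytropic n=1.45: T₂ = T₁(V₁/V₂)^(n−1) = 330×(3.44)^0.45 = 575 K; P₂ = P₁(V₁/V₂)^n = 2950 kPa.
For an ideal gas ΔU = nCvΔT with Cv = (5/2)R = 20.8 J/(mol·K).
ΔU = 4.67×20.8×(575−330) = 23800 J.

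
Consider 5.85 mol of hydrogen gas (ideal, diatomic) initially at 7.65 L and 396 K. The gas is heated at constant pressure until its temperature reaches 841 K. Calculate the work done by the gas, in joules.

P₁ = nRT₁/V₁ = 5.85×8.314×396/7.65 = 2520 kPa.
Isobaric: P stays 2520 kPa; V/T = const ⇒ T₂ = 841 K, V₂ = 16.2 L.
W = PΔV = 2520×(16.2−7.65) kPa·L = 21600 J.

21600 J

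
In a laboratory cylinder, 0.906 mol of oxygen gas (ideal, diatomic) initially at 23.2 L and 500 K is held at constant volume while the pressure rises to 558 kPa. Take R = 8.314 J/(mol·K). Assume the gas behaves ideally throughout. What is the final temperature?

P₁ = nRT₁/V₁ = 0.906×8.314×500/23.2 = 162 kPa.
Isochoric: V stays 23.2 L; P/T = const ⇒ T₂ = 1720 K, P₂ = 558 kPa.

1720 K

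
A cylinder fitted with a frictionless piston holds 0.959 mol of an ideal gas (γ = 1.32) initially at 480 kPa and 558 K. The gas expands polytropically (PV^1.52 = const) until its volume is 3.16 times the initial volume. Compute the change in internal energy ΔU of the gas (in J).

V₁ = nRT₁/P₁ = 0.959×8.314×558/480 = 9.27 L.
Polytropic n=1.52: T₂ = T₁(V₁/V₂)^(n−1) = 558×(0.316)^0.52 = 307 K; P₂ = P₁(V₁/V₂)^n = 83.5 kPa.
For an ideal gas ΔU = nCvΔT with Cv = R/(γ−1) = 26.0 J/(mol·K).
ΔU = 0.959×26.0×(307−558) = -6260 J.

-6260 J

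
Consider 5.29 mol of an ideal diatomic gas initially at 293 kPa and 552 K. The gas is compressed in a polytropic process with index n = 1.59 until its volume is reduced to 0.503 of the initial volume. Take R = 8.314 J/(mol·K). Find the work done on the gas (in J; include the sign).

20600 J

V₁ = nRT₁/P₁ = 5.29×8.314×552/293 = 82.9 L.
Polytropic n=1.59: T₂ = T₁(V₁/V₂)^(n−1) = 552×(1.99)^0.59 = 828 K; P₂ = P₁(V₁/V₂)^n = 874 kPa.
W = (P₁V₁−P₂V₂)/(n−1) = (293×82.9−874×41.7)/0.59 = -20600 J.
Work done on the gas = −W_by = 20600 J.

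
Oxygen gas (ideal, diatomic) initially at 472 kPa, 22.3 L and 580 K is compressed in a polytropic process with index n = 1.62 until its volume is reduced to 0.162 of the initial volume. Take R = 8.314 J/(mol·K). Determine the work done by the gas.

n = P₁V₁/(RT₁) = 472×22.3/(8.314×580) = 2.18 mol.
Polytropic n=1.62: T₂ = T₁(V₁/V₂)^(n−1) = 580×(6.17)^0.62 = 1790 K; P₂ = P₁(V₁/V₂)^n = 9010 kPa.
W = (P₁V₁−P₂V₂)/(n−1) = (472×22.3−9010×3.61)/0.62 = -35500 J.

-35500 J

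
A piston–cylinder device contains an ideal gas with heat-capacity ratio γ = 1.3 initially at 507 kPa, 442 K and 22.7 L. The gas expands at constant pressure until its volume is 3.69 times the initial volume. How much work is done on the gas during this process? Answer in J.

-31000 J

n = P₁V₁/(RT₁) = 507×22.7/(8.314×442) = 3.13 mol.
Isobaric: P stays 507 kPa; V/T = const ⇒ T₂ = 1630 K, V₂ = 83.8 L.
W = PΔV = 507×(83.8−22.7) kPa·L = 31000 J.
Work done on the gas = −W_by = -31000 J.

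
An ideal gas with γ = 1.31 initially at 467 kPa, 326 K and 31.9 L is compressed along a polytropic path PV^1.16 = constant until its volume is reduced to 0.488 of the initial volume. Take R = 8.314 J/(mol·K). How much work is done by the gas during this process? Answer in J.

-11300 J

n = P₁V₁/(RT₁) = 467×31.9/(8.314×326) = 5.50 mol.
Polytropic n=1.16: T₂ = T₁(V₁/V₂)^(n−1) = 326×(2.05)^0.16 = 366 K; P₂ = P₁(V₁/V₂)^n = 1070 kPa.
W = (P₁V₁−P₂V₂)/(n−1) = (467×31.9−1070×15.6)/0.16 = -11300 J.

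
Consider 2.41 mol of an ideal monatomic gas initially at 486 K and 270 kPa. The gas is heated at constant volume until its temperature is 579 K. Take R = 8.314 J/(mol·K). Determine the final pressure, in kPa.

322 kPa

V₁ = nRT₁/P₁ = 2.41×8.314×486/270 = 36.1 L.
Isochoric: V stays 36.1 L; P/T = const ⇒ T₂ = 579 K, P₂ = 322 kPa.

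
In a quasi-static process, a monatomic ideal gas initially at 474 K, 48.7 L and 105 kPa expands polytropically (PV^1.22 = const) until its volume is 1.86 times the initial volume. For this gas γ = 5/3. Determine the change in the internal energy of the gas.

n = P₁V₁/(RT₁) = 105×48.7/(8.314×474) = 1.30 mol.
Polytropic n=1.22: T₂ = T₁(V₁/V₂)^(n−1) = 474×(0.538)^0.22 = 414 K; P₂ = P₁(V₁/V₂)^n = 49.2 kPa.
For an ideal gas ΔU = nCvΔT with Cv = (3/2)R = 12.5 J/(mol·K).
ΔU = 1.30×12.5×(414−474) = -979 J.

-979 J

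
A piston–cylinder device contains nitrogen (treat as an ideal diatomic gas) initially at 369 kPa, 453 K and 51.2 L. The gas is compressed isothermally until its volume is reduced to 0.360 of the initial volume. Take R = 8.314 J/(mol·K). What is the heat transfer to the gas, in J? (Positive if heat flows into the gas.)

n = P₁V₁/(RT₁) = 369×51.2/(8.314×453) = 5.02 mol.
Isothermal: T stays 453 K; PV = const ⇒ V₂ = 18.4 L, P₂ = 1020 kPa.
ΔU = 0 (ideal gas, T constant).
W = nRT ln(V₂/V₁) = 5.02×8.314×453×ln(0.360) = -19300 J.
Q = ΔU + W = -19300 J.

-19300 J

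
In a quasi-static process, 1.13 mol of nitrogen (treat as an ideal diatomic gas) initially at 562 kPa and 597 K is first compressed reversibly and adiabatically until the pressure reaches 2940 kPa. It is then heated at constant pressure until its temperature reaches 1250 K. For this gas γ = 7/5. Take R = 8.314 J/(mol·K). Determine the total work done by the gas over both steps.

V₁ = nRT₁/P₁ = 1.13×8.314×597/562 = 9.98 L.
Step 1 — Adiabatic: T₂/T₁ = (P₂/P₁)^((γ−1)/γ) ⇒ T₂ = 597×(5.23)^0.286 = 958 K; V₂ = 3.06 L.
ΔU = nCvΔT = 1.13×20.8×(958−597) = 8480 J.
Q = 0 for an adiabatic process, so W = −ΔU = -8480 J.
State after step 1: P = 2940 kPa, V = 3.06 L, T = 958 K.
Step 2 — Isobaric: P stays 2940 kPa; V/T = const ⇒ T₂ = 1250 K, V₂ = 3.99 L.
W = PΔV = 2940×(3.99−3.06) kPa·L = 2740 J.
ΔU = nCvΔT = 1.13×20.8×(1250−958) = 6860 J.
Q = ΔU + W = nCpΔT = 9610 J.
Net over both steps: W = -5730 J, Q = 9610 J, ΔU = 15300 J.

-5730 J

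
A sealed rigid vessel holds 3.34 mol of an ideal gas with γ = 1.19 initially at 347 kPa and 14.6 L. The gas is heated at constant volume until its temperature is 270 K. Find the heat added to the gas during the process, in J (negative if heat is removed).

T₁ = P₁V₁/(nR) = 347×14.6/(3.34×8.314) = 182 K.
Isochoric: V stays 14.6 L; P/T = const ⇒ T₂ = 270 K, P₂ = 514 kPa.
W = 0 (no volume change).
ΔU = nCvΔT = 3.34×43.8×(270−182) = 12800 J.
Q = ΔU = 12800 J.

12800 J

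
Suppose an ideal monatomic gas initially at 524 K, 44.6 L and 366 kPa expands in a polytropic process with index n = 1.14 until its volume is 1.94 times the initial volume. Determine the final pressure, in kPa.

172 kPa

Polytropic n=1.14: T₂ = T₁(V₁/V₂)^(n−1) = 524×(0.515)^0.14 = 478 K; P₂ = P₁(V₁/V₂)^n = 172 kPa.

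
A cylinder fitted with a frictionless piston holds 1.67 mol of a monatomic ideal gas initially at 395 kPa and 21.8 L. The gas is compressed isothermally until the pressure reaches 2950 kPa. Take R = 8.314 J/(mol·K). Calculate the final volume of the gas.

T₁ = P₁V₁/(nR) = 395×21.8/(1.67×8.314) = 620 K.
Isothermal: T stays 620 K; PV = const ⇒ V₂ = 2.92 L, P₂ = 2950 kPa.

2.92 L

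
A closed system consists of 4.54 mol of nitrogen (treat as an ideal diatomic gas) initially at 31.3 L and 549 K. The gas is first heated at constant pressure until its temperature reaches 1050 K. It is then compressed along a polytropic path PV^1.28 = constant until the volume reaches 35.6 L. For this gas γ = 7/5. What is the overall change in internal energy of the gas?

62800 J

P₁ = nRT₁/V₁ = 4.54×8.314×549/31.3 = 662 kPa.
Step 1 — Isobaric: P stays 662 kPa; V/T = const ⇒ T₂ = 1050 K, V₂ = 59.9 L.
W = PΔV = 662×(59.9−31.3) kPa·L = 18900 J.
ΔU = nCvΔT = 4.54×20.8×(1050−549) = 47300 J.
Q = ΔU + W = nCpΔT = 66200 J.
State after step 1: P = 662 kPa, V = 59.9 L, T = 1050 K.
Step 2 — Polytropic n=1.28: T₂ = T₁(V₁/V₂)^(n−1) = 1050×(1.68)^0.28 = 1210 K; P₂ = P₁(V₁/V₂)^n = 1290 kPa.
W = (P₁V₁−P₂V₂)/(n−1) = (662×59.9−1290×35.6)/0.28 = -22200 J.
ΔU = nCvΔT = 4.54×20.8×(1210−1050) = 15500 J.
Q = ΔU + W = -6650 J.
Net over both steps: W = -3260 J, Q = 59500 J, ΔU = 62800 J.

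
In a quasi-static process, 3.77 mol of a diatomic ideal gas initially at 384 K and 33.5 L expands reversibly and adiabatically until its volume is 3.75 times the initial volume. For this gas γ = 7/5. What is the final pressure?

56.5 kPa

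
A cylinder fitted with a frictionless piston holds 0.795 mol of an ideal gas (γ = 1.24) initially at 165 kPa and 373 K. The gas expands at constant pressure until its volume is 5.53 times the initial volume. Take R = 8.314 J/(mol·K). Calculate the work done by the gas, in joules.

V₁ = nRT₁/P₁ = 0.795×8.314×373/165 = 14.9 L.
Isobaric: P stays 165 kPa; V/T = const ⇒ T₂ = 2060 K, V₂ = 82.6 L.
W = PΔV = 165×(82.6−14.9) kPa·L = 11200 J.

11200 J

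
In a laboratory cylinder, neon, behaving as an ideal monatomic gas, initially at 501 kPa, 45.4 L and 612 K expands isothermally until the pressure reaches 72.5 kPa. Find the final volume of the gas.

314 L

Isothermal: T stays 612 K; PV = const ⇒ V₂ = 314 L, P₂ = 72.5 kPa.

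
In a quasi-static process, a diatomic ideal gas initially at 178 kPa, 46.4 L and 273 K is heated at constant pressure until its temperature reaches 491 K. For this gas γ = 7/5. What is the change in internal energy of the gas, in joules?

16500 J

n = P₁V₁/(RT₁) = 178×46.4/(8.314×273) = 3.64 mol.
Isobaric: P stays 178 kPa; V/T = const ⇒ T₂ = 491 K, V₂ = 83.5 L.
For an ideal gas ΔU = nCvΔT with Cv = (5/2)R = 20.8 J/(mol·K).
ΔU = 3.64×20.8×(491−273) = 16500 J.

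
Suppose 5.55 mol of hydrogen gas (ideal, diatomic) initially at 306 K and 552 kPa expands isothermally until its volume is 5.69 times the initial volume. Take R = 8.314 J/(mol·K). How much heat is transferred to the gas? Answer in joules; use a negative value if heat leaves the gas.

24600 J

V₁ = nRT₁/P₁ = 5.55×8.314×306/552 = 25.6 L.
Isothermal: T stays 306 K; PV = const ⇒ V₂ = 146 L, P₂ = 97.0 kPa.
ΔU = 0 (ideal gas, T constant).
W = nRT ln(V₂/V₁) = 5.55×8.314×306×ln(5.69) = 24600 J.
Q = ΔU + W = 24600 J.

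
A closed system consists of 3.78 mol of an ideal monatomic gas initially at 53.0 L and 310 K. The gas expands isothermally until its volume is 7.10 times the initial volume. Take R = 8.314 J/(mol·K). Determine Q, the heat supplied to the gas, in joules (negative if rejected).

P₁ = nRT₁/V₁ = 3.78×8.314×310/53.0 = 184 kPa.
Isothermal: T stays 310 K; PV = const ⇒ V₂ = 376 L, P₂ = 25.9 kPa.
ΔU = 0 (ideal gas, T constant).
W = nRT ln(V₂/V₁) = 3.78×8.314×310×ln(7.10) = 19100 J.
Q = ΔU + W = 19100 J.

19100 J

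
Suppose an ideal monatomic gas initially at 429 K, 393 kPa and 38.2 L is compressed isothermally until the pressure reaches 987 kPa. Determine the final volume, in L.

15.2 L

Isothermal: T stays 429 K; PV = const ⇒ V₂ = 15.2 L, P₂ = 987 kPa.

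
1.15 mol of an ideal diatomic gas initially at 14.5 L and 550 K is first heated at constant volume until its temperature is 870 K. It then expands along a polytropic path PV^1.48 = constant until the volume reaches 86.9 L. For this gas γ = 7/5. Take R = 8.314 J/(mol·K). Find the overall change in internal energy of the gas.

-4340 J

P₁ = nRT₁/V₁ = 1.15×8.314×550/14.5 = 363 kPa.
Step 1 — Isochoric: V stays 14.5 L; P/T = const ⇒ T₂ = 870 K, P₂ = 574 kPa.
W = 0 (no volume change).
ΔU = nCvΔT = 1.15×20.8×(870−550) = 7650 J.
Q = ΔU = 7650 J.
State after step 1: P = 574 kPa, V = 14.5 L, T = 870 K.
Step 2 — Polytropic n=1.48: T₂ = T₁(V₁/V₂)^(n−1) = 870×(0.167)^0.48 = 368 K; P₂ = P₁(V₁/V₂)^n = 40.5 kPa.
W = (P₁V₁−P₂V₂)/(n−1) = (574×14.5−40.5×86.9)/0.48 = 9990 J.
ΔU = nCvΔT = 1.15×20.8×(368−870) = -12000 J.
Q = ΔU + W = -2000 J.
Net over both steps: W = 9990 J, Q = 5650 J, ΔU = -4340 J.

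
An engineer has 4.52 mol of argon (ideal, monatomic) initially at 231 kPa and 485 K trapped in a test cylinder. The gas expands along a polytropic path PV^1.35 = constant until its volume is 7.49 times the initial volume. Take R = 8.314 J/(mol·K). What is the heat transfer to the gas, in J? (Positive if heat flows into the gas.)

V₁ = nRT₁/P₁ = 4.52×8.314×485/231 = 78.9 L.
Polytropic n=1.35: T₂ = T₁(V₁/V₂)^(n−1) = 485×(0.134)^0.35 = 240 K; P₂ = P₁(V₁/V₂)^n = 15.2 kPa.
W = (P₁V₁−P₂V₂)/(n−1) = (231×78.9−15.2×591)/0.35 = 26300 J.
ΔU = nCvΔT = 4.52×12.5×(240−485) = -13800 J.
Q = ΔU + W = 12500 J.

12500 J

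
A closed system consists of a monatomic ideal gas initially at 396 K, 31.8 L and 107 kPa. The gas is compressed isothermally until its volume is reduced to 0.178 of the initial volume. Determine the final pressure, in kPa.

Isothermal: T stays 396 K; PV = const ⇒ V₂ = 5.66 L, P₂ = 601 kPa.

601 kPa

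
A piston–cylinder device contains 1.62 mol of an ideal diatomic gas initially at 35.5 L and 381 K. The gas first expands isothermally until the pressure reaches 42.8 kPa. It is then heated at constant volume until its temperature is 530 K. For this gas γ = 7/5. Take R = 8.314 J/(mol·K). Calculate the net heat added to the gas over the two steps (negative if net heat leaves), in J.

11300 J

P₁ = nRT₁/V₁ = 1.62×8.314×381/35.5 = 145 kPa.
Step 1 — Isothermal: T stays 381 K; PV = const ⇒ V₂ = 120 L, P₂ = 42.8 kPa.
ΔU = 0 (ideal gas, T constant).
W = nRT ln(V₂/V₁) = 1.62×8.314×381×ln(3.38) = 6250 J.
Q = ΔU + W = 6250 J.
State after step 1: P = 42.8 kPa, V = 120 L, T = 381 K.
Step 2 — Isochoric: V stays 120 L; P/T = const ⇒ T₂ = 530 K, P₂ = 59.5 kPa.
W = 0 (no volume change).
ΔU = nCvΔT = 1.62×20.8×(530−381) = 5020 J.
Q = ΔU = 5020 J.
Net over both steps: W = 6250 J, Q = 11300 J, ΔU = 5020 J.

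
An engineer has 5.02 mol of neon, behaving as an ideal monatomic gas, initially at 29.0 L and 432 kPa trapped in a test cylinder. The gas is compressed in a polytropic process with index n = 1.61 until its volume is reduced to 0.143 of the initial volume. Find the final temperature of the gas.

T₁ = P₁V₁/(nR) = 432×29.0/(5.02×8.314) = 300 K.
Polytropic n=1.61: T₂ = T₁(V₁/V₂)^(n−1) = 300×(6.99)^0.61 = 983 K; P₂ = P₁(V₁/V₂)^n = 9890 kPa.

983 K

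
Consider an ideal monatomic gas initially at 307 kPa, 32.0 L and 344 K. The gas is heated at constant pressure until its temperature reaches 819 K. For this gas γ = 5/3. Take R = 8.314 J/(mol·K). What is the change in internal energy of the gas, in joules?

20300 J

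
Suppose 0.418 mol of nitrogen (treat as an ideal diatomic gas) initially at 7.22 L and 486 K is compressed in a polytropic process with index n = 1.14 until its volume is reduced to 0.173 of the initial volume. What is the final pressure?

1730 kPa

P₁ = nRT₁/V₁ = 0.418×8.314×486/7.22 = 234 kPa.
Polytropic n=1.14: T₂ = T₁(V₁/V₂)^(n−1) = 486×(5.78)^0.14 = 621 K; P₂ = P₁(V₁/V₂)^n = 1730 kPa.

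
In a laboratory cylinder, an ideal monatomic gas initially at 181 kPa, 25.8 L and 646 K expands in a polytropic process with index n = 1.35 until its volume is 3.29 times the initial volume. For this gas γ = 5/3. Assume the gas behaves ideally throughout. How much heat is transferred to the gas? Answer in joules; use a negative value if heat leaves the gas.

2160 J

n = P₁V₁/(RT₁) = 181×25.8/(8.314×646) = 0.869 mol.
Polytropic n=1.35: T₂ = T₁(V₁/V₂)^(n−1) = 646×(0.304)^0.35 = 426 K; P₂ = P₁(V₁/V₂)^n = 36.3 kPa.
W = (P₁V₁−P₂V₂)/(n−1) = (181×25.8−36.3×84.9)/0.35 = 4550 J.
ΔU = nCvΔT = 0.869×12.5×(426−646) = -2390 J.
Q = ΔU + W = 2160 J.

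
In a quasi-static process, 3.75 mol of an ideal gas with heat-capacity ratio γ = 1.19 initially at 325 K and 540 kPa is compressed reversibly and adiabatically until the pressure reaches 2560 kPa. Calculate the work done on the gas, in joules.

V₁ = nRT₁/P₁ = 3.75×8.314×325/540 = 18.8 L.
Adiabatic: T₂/T₁ = (P₂/P₁)^((γ−1)/γ) ⇒ T₂ = 325×(4.74)^0.160 = 417 K; V₂ = 5.07 L.
ΔU = nCvΔT = 3.75×43.8×(417−325) = 15000 J.
Q = 0 for an adiabatic process, so W = −ΔU = -15000 J.
Work done on the gas = −W_by = 15000 J.

15000 J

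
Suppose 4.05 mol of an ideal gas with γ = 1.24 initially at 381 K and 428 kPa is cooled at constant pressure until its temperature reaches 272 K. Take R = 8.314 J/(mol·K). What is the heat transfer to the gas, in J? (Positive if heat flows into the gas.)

-19000 J

V₁ = nRT₁/P₁ = 4.05×8.314×381/428 = 30.0 L.
Isobaric: P stays 428 kPa; V/T = const ⇒ T₂ = 272 K, V₂ = 21.4 L.
W = PΔV = 428×(21.4−30.0) kPa·L = -3670 J.
ΔU = nCvΔT = 4.05×34.6×(272−381) = -15300 J.
Q = ΔU + W = nCpΔT = -19000 J.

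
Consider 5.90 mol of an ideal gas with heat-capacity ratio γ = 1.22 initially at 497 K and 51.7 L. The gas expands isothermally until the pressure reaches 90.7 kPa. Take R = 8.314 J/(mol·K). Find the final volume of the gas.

P₁ = nRT₁/V₁ = 5.90×8.314×497/51.7 = 472 kPa.
Isothermal: T stays 497 K; PV = const ⇒ V₂ = 269 L, P₂ = 90.7 kPa.

269 L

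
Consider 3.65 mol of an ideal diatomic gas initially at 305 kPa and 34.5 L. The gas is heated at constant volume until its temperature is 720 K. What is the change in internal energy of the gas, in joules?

28300 J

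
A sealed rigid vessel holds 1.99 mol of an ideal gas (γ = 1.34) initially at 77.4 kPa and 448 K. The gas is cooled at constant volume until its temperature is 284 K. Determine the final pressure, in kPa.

49.1 kPa

V₁ = nRT₁/P₁ = 1.99×8.314×448/77.4 = 95.8 L.
Isochoric: V stays 95.8 L; P/T = const ⇒ T₂ = 284 K, P₂ = 49.1 kPa.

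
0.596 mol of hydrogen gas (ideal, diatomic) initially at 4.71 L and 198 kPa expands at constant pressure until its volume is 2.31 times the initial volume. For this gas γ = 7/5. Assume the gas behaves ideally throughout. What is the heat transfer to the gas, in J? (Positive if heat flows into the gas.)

4280 J

T₁ = P₁V₁/(nR) = 198×4.71/(0.596×8.314) = 188 K.
Isobaric: P stays 198 kPa; V/T = const ⇒ T₂ = 435 K, V₂ = 10.9 L.
W = PΔV = 198×(10.9−4.71) kPa·L = 1220 J.
ΔU = nCvΔT = 0.596×20.8×(435−188) = 3050 J.
Q = ΔU + W = nCpΔT = 4280 J.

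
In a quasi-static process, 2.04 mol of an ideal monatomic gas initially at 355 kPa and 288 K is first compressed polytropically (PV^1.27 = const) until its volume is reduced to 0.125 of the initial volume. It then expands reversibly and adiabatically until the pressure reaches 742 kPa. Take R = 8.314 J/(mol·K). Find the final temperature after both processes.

V₁ = nRT₁/P₁ = 2.04×8.314×288/355 = 13.8 L.
Step 1 — Polytropic n=1.27: T₂ = T₁(V₁/V₂)^(n−1) = 288×(8.00)^0.27 = 505 K; P₂ = P₁(V₁/V₂)^n = 4980 kPa.
W = (P₁V₁−P₂V₂)/(n−1) = (355×13.8−4980×1.72)/0.27 = -13600 J.
ΔU = nCvΔT = 2.04×12.5×(505−288) = 5520 J.
Q = ΔU + W = -8110 J.
State after step 1: P = 4980 kPa, V = 1.72 L, T = 505 K.
Step 2 — Adiabatic: T₂/T₁ = (P₂/P₁)^((γ−1)/γ) ⇒ T₂ = 505×(0.149)^0.400 = 236 K; V₂ = 5.39 L.
ΔU = nCvΔT = 2.04×12.5×(236−505) = -6850 J.
Q = 0 for an adiabatic process, so W = −ΔU = 6850 J.
Net over both steps: W = -6780 J, Q = -8110 J, ΔU = -1330 J.

236 K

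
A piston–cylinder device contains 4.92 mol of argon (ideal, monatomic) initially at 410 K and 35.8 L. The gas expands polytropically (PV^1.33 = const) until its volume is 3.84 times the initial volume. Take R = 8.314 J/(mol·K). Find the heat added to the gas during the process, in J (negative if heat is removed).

P₁ = nRT₁/V₁ = 4.92×8.314×410/35.8 = 468 kPa.
Polytropic n=1.33: T₂ = T₁(V₁/V₂)^(n−1) = 410×(0.260)^0.33 = 263 K; P₂ = P₁(V₁/V₂)^n = 78.3 kPa.
W = (P₁V₁−P₂V₂)/(n−1) = (468×35.8−78.3×137)/0.33 = 18200 J.
ΔU = nCvΔT = 4.92×12.5×(263−410) = -9020 J.
Q = ΔU + W = 9200 J.

9200 J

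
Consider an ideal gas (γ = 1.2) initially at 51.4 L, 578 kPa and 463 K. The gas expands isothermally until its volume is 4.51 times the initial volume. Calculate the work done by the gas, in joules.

44800 J

n = P₁V₁/(RT₁) = 578×51.4/(8.314×463) = 7.72 mol.
Isothermal: T stays 463 K; PV = const ⇒ V₂ = 232 L, P₂ = 128 kPa.
W = nRT ln(V₂/V₁) = 7.72×8.314×463×ln(4.51) = 44800 J.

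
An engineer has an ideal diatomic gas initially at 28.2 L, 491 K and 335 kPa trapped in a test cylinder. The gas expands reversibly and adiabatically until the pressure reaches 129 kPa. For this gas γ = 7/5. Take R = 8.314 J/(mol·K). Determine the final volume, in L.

55.8 L

Adiabatic: T₂/T₁ = (P₂/P₁)^((γ−1)/γ) ⇒ T₂ = 491×(0.385)^0.286 = 374 K; V₂ = 55.8 L.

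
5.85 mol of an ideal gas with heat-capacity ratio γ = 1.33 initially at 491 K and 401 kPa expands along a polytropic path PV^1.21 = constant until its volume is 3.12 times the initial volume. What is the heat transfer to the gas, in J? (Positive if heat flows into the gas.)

8790 J

V₁ = nRT₁/P₁ = 5.85×8.314×491/401 = 59.6 L.
Polytropic n=1.21: T₂ = T₁(V₁/V₂)^(n−1) = 491×(0.321)^0.21 = 387 K; P₂ = P₁(V₁/V₂)^n = 101 kPa.
W = (P₁V₁−P₂V₂)/(n−1) = (401×59.6−101×186)/0.21 = 24200 J.
ΔU = nCvΔT = 5.85×25.2×(387−491) = -15400 J.
Q = ΔU + W = 8790 J.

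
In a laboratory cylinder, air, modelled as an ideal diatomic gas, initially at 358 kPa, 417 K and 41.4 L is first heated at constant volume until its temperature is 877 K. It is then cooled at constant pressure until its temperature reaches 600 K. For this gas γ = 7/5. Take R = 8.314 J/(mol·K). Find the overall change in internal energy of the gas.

16300 J

n = P₁V₁/(RT₁) = 358×41.4/(8.314×417) = 4.28 mol.
Step 1 — Isochoric: V stays 41.4 L; P/T = const ⇒ T₂ = 877 K, P₂ = 753 kPa.
W = 0 (no volume change).
ΔU = nCvΔT = 4.28×20.8×(877−417) = 40900 J.
Q = ΔU = 40900 J.
State after step 1: P = 753 kPa, V = 41.4 L, T = 877 K.
Step 2 — Isobaric: P stays 753 kPa; V/T = const ⇒ T₂ = 600 K, V₂ = 28.3 L.
W = PΔV = 753×(28.3−41.4) kPa·L = -9850 J.
ΔU = nCvΔT = 4.28×20.8×(600−877) = -24600 J.
Q = ΔU + W = nCpΔT = -34500 J.
Net over both steps: W = -9850 J, Q = 6420 J, ΔU = 16300 J.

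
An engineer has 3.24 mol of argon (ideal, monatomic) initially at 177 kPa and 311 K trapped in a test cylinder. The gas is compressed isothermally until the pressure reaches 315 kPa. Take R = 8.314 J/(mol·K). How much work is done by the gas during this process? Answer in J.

V₁ = nRT₁/P₁ = 3.24×8.314×311/177 = 47.3 L.
Isothermal: T stays 311 K; PV = const ⇒ V₂ = 26.6 L, P₂ = 315 kPa.
W = nRT ln(V₂/V₁) = 3.24×8.314×311×ln(0.562) = -4830 J.

-4830 J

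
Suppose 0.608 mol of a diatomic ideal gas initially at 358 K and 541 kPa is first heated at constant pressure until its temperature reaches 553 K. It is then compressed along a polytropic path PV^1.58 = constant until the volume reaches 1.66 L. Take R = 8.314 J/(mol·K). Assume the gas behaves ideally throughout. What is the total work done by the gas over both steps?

V₁ = nRT₁/P₁ = 0.608×8.314×358/541 = 3.35 L.
Step 1 — Isobaric: P stays 541 kPa; V/T = const ⇒ T₂ = 553 K, V₂ = 5.17 L.
W = PΔV = 541×(5.17−3.35) kPa·L = 986 J.
ΔU = nCvΔT = 0.608×20.8×(553−358) = 2460 J.
Q = ΔU + W = nCpΔT = 3450 J.
State after step 1: P = 541 kPa, V = 5.17 L, T = 553 K.
Step 2 — Polytropic n=1.58: T₂ = T₁(V₁/V₂)^(n−1) = 553×(3.11)^0.58 = 1070 K; P₂ = P₁(V₁/V₂)^n = 3250 kPa.
W = (P₁V₁−P₂V₂)/(n−1) = (541×5.17−3250×1.66)/0.58 = -4490 J.
ΔU = nCvΔT = 0.608×20.8×(1070−553) = 6510 J.
Q = ΔU + W = 2020 J.
Net over both steps: W = -3510 J, Q = 5470 J, ΔU = 8980 J.

-3510 J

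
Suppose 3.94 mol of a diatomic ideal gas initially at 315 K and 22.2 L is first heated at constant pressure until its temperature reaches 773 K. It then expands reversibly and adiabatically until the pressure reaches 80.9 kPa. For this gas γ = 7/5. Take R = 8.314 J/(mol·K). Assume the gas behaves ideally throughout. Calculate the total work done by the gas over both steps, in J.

39900 J

P₁ = nRT₁/V₁ = 3.94×8.314×315/22.2 = 465 kPa.
Step 1 — Isobaric: P stays 465 kPa; V/T = const ⇒ T₂ = 773 K, V₂ = 54.5 L.
W = PΔV = 465×(54.5−22.2) kPa·L = 15000 J.
ΔU = nCvΔT = 3.94×20.8×(773−315) = 37500 J.
Q = ΔU + W = nCpΔT = 52500 J.
State after step 1: P = 465 kPa, V = 54.5 L, T = 773 K.
Step 2 — Adiabatic: T₂/T₁ = (P₂/P₁)^((γ−1)/γ) ⇒ T₂ = 773×(0.174)^0.286 = 469 K; V₂ = 190 L.
ΔU = nCvΔT = 3.94×20.8×(469−773) = -24900 J.
Q = 0 for an adiabatic process, so W = −ΔU = 24900 J.
Net over both steps: W = 39900 J, Q = 52500 J, ΔU = 12600 J.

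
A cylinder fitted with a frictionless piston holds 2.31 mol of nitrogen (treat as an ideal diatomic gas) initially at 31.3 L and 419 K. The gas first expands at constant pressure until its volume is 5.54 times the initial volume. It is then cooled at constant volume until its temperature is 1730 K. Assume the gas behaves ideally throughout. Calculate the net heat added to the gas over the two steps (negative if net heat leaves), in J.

P₁ = nRT₁/V₁ = 2.31×8.314×419/31.3 = 257 kPa.
Step 1 — Isobaric: P stays 257 kPa; V/T = const ⇒ T₂ = 2320 K, V₂ = 173 L.
W = PΔV = 257×(173−31.3) kPa·L = 36500 J.
ΔU = nCvΔT = 2.31×20.8×(2320−419) = 91300 J.
Q = ΔU + W = nCpΔT = 128000 J.
State after step 1: P = 257 kPa, V = 173 L, T = 2320 K.
Step 2 — Isochoric: V stays 173 L; P/T = const ⇒ T₂ = 1730 K, P₂ = 192 kPa.
W = 0 (no volume change).
ΔU = nCvΔT = 2.31×20.8×(1730−2320) = -28400 J.
Q = ΔU = -28400 J.
Net over both steps: W = 36500 J, Q = 99500 J, ΔU = 62900 J.

99500 J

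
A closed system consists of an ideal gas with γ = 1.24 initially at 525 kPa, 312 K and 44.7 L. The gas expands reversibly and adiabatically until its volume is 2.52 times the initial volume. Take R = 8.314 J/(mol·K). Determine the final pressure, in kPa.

Adiabatic: TV^(γ−1) = const ⇒ T₂ = 312×(0.397)^0.240 = 250 K; PV^γ = const ⇒ P₂ = 167 kPa.

167 kPa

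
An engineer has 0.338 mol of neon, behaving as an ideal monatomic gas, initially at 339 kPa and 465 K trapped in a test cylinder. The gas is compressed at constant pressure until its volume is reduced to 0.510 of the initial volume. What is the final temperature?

V₁ = nRT₁/P₁ = 0.338×8.314×465/339 = 3.85 L.
Isobaric: P stays 339 kPa; V/T = const ⇒ T₂ = 237 K, V₂ = 1.97 L.

237 K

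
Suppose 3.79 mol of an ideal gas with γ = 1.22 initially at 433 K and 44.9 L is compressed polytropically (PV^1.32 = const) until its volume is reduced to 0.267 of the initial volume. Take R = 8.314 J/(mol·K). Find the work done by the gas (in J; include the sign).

-22400 J

P₁ = nRT₁/V₁ = 3.79×8.314×433/44.9 = 304 kPa.
Polytropic n=1.32: T₂ = T₁(V₁/V₂)^(n−1) = 433×(3.75)^0.32 = 661 K; P₂ = P₁(V₁/V₂)^n = 1740 kPa.
W = (P₁V₁−P₂V₂)/(n−1) = (304×44.9−1740×12.0)/0.32 = -22400 J.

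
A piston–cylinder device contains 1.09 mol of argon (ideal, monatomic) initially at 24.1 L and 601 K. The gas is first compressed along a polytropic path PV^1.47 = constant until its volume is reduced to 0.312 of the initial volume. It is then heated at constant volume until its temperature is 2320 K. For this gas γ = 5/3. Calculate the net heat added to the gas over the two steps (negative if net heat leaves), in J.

P₁ = nRT₁/V₁ = 1.09×8.314×601/24.1 = 226 kPa.
Step 1 — Polytropic n=1.47: T₂ = T₁(V₁/V₂)^(n−1) = 601×(3.21)^0.47 = 1040 K; P₂ = P₁(V₁/V₂)^n = 1250 kPa.
W = (P₁V₁−P₂V₂)/(n−1) = (226×24.1−1250×7.52)/0.47 = -8450 J.
ΔU = nCvΔT = 1.09×12.5×(1040−601) = 5950 J.
Q = ΔU + W = -2490 J.
State after step 1: P = 1250 kPa, V = 7.52 L, T = 1040 K.
Step 2 — Isochoric: V stays 7.52 L; P/T = const ⇒ T₂ = 2320 K, P₂ = 2800 kPa.
W = 0 (no volume change).
ΔU = nCvΔT = 1.09×12.5×(2320−1040) = 17400 J.
Q = ΔU = 17400 J.
Net over both steps: W = -8450 J, Q = 14900 J, ΔU = 23400 J.

14900 J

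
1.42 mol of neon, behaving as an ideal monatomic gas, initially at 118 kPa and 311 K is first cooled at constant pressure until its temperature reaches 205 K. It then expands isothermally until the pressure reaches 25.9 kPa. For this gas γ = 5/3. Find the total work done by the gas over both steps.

V₁ = nRT₁/P₁ = 1.42×8.314×311/118 = 31.1 L.
Step 1 — Isobaric: P stays 118 kPa; V/T = const ⇒ T₂ = 205 K, V₂ = 20.5 L.
W = PΔV = 118×(20.5−31.1) kPa·L = -1250 J.
ΔU = nCvΔT = 1.42×12.5×(205−311) = -1880 J.
Q = ΔU + W = nCpΔT = -3130 J.
State after step 1: P = 118 kPa, V = 20.5 L, T = 205 K.
Step 2 — Isothermal: T stays 205 K; PV = const ⇒ V₂ = 93.4 L, P₂ = 25.9 kPa.
ΔU = 0 (ideal gas, T constant).
W = nRT ln(V₂/V₁) = 1.42×8.314×205×ln(4.56) = 3670 J.
Q = ΔU + W = 3670 J.
Net over both steps: W = 2420 J, Q = 542 J, ΔU = -1880 J.

2420 J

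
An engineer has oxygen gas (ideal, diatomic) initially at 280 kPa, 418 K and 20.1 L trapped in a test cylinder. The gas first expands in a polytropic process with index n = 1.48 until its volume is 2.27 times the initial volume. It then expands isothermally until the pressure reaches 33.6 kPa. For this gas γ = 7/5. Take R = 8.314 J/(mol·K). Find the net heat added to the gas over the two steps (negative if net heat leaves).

n = P₁V₁/(RT₁) = 280×20.1/(8.314×418) = 1.62 mol.
Step 1 — Polytropic n=1.48: T₂ = T₁(V₁/V₂)^(n−1) = 418×(0.441)^0.48 = 282 K; P₂ = P₁(V₁/V₂)^n = 83.2 kPa.
W = (P₁V₁−P₂V₂)/(n−1) = (280×20.1−83.2×45.6)/0.48 = 3810 J.
ΔU = nCvΔT = 1.62×20.8×(282−418) = -4580 J.
Q = ΔU + W = -763 J.
State after step 1: P = 83.2 kPa, V = 45.6 L, T = 282 K.
Step 2 — Isothermal: T stays 282 K; PV = const ⇒ V₂ = 113 L, P₂ = 33.6 kPa.
ΔU = 0 (ideal gas, T constant).
W = nRT ln(V₂/V₁) = 1.62×8.314×282×ln(2.48) = 3440 J.
Q = ΔU + W = 3440 J.
Net over both steps: W = 7260 J, Q = 2680 J, ΔU = -4580 J.

2680 J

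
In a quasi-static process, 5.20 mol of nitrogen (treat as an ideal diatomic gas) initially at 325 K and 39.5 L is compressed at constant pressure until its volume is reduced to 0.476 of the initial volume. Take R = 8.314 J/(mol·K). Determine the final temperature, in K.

155 K

P₁ = nRT₁/V₁ = 5.20×8.314×325/39.5 = 356 kPa.
Isobaric: P stays 356 kPa; V/T = const ⇒ T₂ = 155 K, V₂ = 18.8 L.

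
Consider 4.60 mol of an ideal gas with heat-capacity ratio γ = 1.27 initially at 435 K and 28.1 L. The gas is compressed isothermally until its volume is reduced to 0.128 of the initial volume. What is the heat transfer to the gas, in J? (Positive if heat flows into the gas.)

-34200 J

P₁ = nRT₁/V₁ = 4.60×8.314×435/28.1 = 592 kPa.
Isothermal: T stays 435 K; PV = const ⇒ V₂ = 3.60 L, P₂ = 4630 kPa.
ΔU = 0 (ideal gas, T constant).
W = nRT ln(V₂/V₁) = 4.60×8.314×435×ln(0.128) = -34200 J.
Q = ΔU + W = -34200 J.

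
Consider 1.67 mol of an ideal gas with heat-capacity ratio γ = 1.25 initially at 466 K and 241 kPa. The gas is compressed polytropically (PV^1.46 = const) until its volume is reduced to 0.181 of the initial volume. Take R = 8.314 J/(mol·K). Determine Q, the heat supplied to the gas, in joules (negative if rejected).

V₁ = nRT₁/P₁ = 1.67×8.314×466/241 = 26.8 L.
Polytropic n=1.46: T₂ = T₁(V₁/V₂)^(n−1) = 466×(5.52)^0.46 = 1020 K; P₂ = P₁(V₁/V₂)^n = 2920 kPa.
W = (P₁V₁−P₂V₂)/(n−1) = (241×26.8−2920×4.86)/0.46 = -16800 J.
ΔU = nCvΔT = 1.67×33.3×(1020−466) = 30900 J.
Q = ΔU + W = 14100 J.

14100 J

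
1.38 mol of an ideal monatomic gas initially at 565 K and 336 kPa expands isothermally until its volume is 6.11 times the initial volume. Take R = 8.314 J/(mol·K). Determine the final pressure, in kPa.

V₁ = nRT₁/P₁ = 1.38×8.314×565/336 = 19.3 L.
Isothermal: T stays 565 K; PV = const ⇒ V₂ = 118 L, P₂ = 55.0 kPa.

55.0 kPa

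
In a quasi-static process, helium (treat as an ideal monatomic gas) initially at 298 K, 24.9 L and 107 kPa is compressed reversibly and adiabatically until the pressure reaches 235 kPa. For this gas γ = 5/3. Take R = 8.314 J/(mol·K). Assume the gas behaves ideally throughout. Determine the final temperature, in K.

408 K

Adiabatic: T₂/T₁ = (P₂/P₁)^((γ−1)/γ) ⇒ T₂ = 298×(2.20)^0.400 = 408 K; V₂ = 15.5 L.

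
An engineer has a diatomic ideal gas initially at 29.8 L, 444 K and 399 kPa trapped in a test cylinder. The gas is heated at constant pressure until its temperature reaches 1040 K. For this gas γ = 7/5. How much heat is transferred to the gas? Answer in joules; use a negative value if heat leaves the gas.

55900 J

n = P₁V₁/(RT₁) = 399×29.8/(8.314×444) = 3.22 mol.
Isobaric: P stays 399 kPa; V/T = const ⇒ T₂ = 1040 K, V₂ = 69.8 L.
W = PΔV = 399×(69.8−29.8) kPa·L = 16000 J.
ΔU = nCvΔT = 3.22×20.8×(1040−444) = 39900 J.
Q = ΔU + W = nCpΔT = 55900 J.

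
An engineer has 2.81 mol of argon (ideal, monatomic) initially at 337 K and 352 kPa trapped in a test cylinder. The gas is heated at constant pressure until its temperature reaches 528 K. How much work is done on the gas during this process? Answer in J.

V₁ = nRT₁/P₁ = 2.81×8.314×337/352 = 22.4 L.
Isobaric: P stays 352 kPa; V/T = const ⇒ T₂ = 528 K, V₂ = 35.0 L.
W = PΔV = 352×(35.0−22.4) kPa·L = 4460 J.
Work done on the gas = −W_by = -4460 J.

-4460 J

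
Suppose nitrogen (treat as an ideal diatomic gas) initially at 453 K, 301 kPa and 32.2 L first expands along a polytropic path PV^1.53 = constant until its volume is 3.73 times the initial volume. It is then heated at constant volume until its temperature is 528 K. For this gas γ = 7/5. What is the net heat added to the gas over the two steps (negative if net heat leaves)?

n = P₁V₁/(RT₁) = 301×32.2/(8.314×453) = 2.57 mol.
Step 1 — Polytropic n=1.53: T₂ = T₁(V₁/V₂)^(n−1) = 453×(0.268)^0.53 = 225 K; P₂ = P₁(V₁/V₂)^n = 40.2 kPa.
W = (P₁V₁−P₂V₂)/(n−1) = (301×32.2−40.2×120)/0.53 = 9190 J.
ΔU = nCvΔT = 2.57×20.8×(225−453) = -12200 J.
Q = ΔU + W = -2990 J.
State after step 1: P = 40.2 kPa, V = 120 L, T = 225 K.
Step 2 — Isochoric: V stays 120 L; P/T = const ⇒ T₂ = 528 K, P₂ = 94.1 kPa.
W = 0 (no volume change).
ΔU = nCvΔT = 2.57×20.8×(528−225) = 16200 J.
Q = ΔU = 16200 J.
Net over both steps: W = 9190 J, Q = 13200 J, ΔU = 4010 J.

13200 J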